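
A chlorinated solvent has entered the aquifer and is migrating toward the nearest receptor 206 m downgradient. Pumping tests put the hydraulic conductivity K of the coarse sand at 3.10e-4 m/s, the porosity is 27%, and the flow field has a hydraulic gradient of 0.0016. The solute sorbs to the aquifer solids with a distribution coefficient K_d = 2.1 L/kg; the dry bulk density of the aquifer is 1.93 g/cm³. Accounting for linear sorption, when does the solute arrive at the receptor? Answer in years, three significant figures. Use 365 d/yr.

56.9 years

K = 3.10e-4 m/s × 86400 s/d = 26.78 m/d
q = Ki = 26.78 × 0.0016 = 0.04285 m/d
Seepage velocity v = q / n = 0.04285 / 0.27 = 0.1587 m/d
Retardation R = 1 + ρ_b·K_d/n = 1 + 1.93×2.1/0.27 = 16.01
Contaminant velocity v_c = v/R = 0.1587/16.01 = 0.009913 m/d
t = L/v_c = 206/0.009913 = 20780 d
   = 20780/365 = 56.9 yr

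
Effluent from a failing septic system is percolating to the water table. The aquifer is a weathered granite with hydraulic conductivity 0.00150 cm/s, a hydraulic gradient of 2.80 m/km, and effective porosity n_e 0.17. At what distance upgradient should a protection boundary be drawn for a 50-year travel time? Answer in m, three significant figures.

390 m

K = 0.00150 cm/s × 864 = 1.296 m/d
Specific discharge q = 1.296 × 0.0028 = 0.003629 m/d
Seepage velocity v = q / n = 0.003629 / 0.17 = 0.02135 m/d
T = 50 yr × 365 = 18250 d
L = v × T = 0.02135 × 18250 = 389.6 m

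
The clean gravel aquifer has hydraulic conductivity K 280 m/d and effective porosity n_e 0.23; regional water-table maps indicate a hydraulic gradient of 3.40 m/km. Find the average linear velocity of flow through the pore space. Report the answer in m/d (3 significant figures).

4.14 m/d

Darcy flux q = K·i = 280 × 0.0034 = 0.9520 m/d
Average linear velocity = 0.9520 / 0.23 = 4.139 m/d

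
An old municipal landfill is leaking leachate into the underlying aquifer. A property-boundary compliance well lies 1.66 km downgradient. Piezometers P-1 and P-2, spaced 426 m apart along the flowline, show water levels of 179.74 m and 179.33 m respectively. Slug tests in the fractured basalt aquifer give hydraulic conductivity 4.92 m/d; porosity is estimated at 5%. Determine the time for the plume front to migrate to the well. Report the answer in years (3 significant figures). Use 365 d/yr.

Hydraulic gradient i = (179.74 − 179.33) / 426 = 0.41 / 426 = 9.624e-4
Darcy flux q = K·i = 4.92 × 9.624e-4 = 0.004735 m/d
v = Ki/n = 4.92·9.624e-4/0.05 = 0.09470 m/d
L = 1.66 km = 1660 m
t = L / v = 1660 / 0.09470 = 17530 d
   = 17530 / 365 = 48.0 yr

48.0 years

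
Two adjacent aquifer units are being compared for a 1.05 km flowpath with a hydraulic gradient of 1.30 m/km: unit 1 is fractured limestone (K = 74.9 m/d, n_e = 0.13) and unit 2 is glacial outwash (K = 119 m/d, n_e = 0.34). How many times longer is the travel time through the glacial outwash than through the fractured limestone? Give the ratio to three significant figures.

1.65

Unit 1 (fractured limestone): v = 74.9×0.0013/0.13 = 0.7490 m/d, t = 1050/0.7490 = 1402 d
Unit 2 (glacial outwash): v = 119×0.0013/0.34 = 0.4550 m/d, t = 1050/0.4550 = 2308 d
t(glacial outwash) / t(fractured limestone) = 2308/1402 = 1.65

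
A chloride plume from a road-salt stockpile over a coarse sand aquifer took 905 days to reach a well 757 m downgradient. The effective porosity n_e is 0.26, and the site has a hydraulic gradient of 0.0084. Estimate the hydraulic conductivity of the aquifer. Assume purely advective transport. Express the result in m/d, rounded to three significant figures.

25.9 m/d

v = L / t = 757 / 905 = 0.8365 m/d
K = v · n / i = 0.8365 × 0.26 / 0.0084 = 25.9 m/d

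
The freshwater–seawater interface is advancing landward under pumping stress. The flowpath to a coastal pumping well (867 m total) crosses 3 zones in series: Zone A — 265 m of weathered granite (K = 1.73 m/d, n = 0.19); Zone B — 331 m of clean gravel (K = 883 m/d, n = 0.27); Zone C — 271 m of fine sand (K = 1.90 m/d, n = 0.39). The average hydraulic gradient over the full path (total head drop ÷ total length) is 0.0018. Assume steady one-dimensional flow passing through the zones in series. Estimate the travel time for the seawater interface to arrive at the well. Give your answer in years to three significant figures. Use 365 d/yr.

128 years

For zones in series the flux q is common to all zones; the equivalent conductivity is the harmonic (thickness-weighted) mean, K_eq = L_total / Σ(L_j/K_j).
Σ(L/K) = 265/1.73 + 331/883 + 271/1.90 = 153.2 + 0.3749 + 142.6 = 296.2 d
K_eq = L_total / Σ(L/K) = 867 / 296.2 = 2.927 m/d
q = K_eq · i = 2.927 × 0.0018 = 0.005269 m/d (same in every zone)
Zone A: v = q/n = 0.005269/0.19 = 0.02773 m/d → t_A = 265/0.02773 = 9556 d
Zone B: v = q/n = 0.005269/0.27 = 0.01951 m/d → t_B = 331/0.01951 = 16960 d
Zone C: v = q/n = 0.005269/0.39 = 0.01351 m/d → t_C = 271/0.01351 = 20060 d
Total t = 9556 + 16960 + 20060 = 46580 d
   = 46580 / 365 = 128 yr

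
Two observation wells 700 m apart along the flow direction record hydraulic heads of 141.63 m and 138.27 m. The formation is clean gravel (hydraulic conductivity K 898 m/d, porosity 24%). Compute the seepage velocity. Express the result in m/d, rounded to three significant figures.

Hydraulic gradient i = (141.63 − 138.27) / 700 = 3.36 / 700 = 0.004800
q = Ki = 898 × 0.004800 = 4.310 m/d
v_s = q/n_e = 4.310/0.24 = 17.96 m/d

18.0 m/d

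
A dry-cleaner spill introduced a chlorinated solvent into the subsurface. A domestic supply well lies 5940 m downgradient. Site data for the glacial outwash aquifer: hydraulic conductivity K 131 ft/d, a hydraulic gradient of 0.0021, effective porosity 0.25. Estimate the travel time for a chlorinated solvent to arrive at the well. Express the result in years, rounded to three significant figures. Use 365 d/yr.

48.5 years

K = 131 ft/d × 0.3048 = 39.93 m/d
Specific discharge q = 39.93 × 0.0021 = 0.08385 m/d
v_s = q/n_e = 0.08385/0.25 = 0.3354 m/d
t = L / v = 5940 / 0.3354 = 17710 d
   = 17710 / 365 = 48.5 yr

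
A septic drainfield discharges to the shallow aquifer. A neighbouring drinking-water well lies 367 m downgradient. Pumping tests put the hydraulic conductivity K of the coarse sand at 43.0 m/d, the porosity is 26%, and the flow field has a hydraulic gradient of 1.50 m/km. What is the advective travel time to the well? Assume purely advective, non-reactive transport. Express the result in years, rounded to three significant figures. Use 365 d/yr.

q = Ki = 43.0 × 0.0015 = 0.06450 m/d
Average linear velocity = 0.06450 / 0.26 = 0.2481 m/d
t = L / v = 367 / 0.2481 = 1479 d
   = 1479 / 365 = 4.05 yr

4.05 years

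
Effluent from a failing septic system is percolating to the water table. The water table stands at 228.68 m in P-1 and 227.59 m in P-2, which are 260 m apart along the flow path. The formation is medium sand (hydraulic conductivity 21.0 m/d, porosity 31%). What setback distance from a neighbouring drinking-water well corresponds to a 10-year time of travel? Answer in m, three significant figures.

1040 m

Hydraulic gradient i = (228.68 − 227.59) / 260 = 1.09 / 260 = 0.004192
Specific discharge q = 21.0 × 0.004192 = 0.08804 m/d
Seepage velocity v = q / n = 0.08804 / 0.31 = 0.2840 m/d
T = 10 yr × 365 = 3650 d
L = v × T = 0.2840 × 3650 = 1037 m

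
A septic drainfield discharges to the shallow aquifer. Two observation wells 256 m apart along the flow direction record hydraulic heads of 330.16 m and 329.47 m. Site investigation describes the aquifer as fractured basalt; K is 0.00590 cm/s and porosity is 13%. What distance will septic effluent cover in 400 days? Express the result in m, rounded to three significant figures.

Hydraulic gradient i = (330.16 − 329.47) / 256 = 0.69 / 256 = 0.002695
K = 0.00590 cm/s × 864 = 5.098 m/d
Darcy flux q = K·i = 5.098 × 0.002695 = 0.01374 m/d
Average linear velocity = 0.01374 / 0.13 = 0.1057 m/d
L = v × T = 0.1057 × 400 = 42.28 m

42.3 m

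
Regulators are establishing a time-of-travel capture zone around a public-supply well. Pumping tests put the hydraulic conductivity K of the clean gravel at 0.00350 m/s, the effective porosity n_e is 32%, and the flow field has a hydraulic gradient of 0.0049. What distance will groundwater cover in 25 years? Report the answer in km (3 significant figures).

K = 0.00350 m/s × 86400 s/d = 302.4 m/d
q = Ki = 302.4 × 0.0049 = 1.482 m/d
Average linear velocity = 1.482 / 0.32 = 4.631 m/d
T = 25 yr × 365 = 9125 d
L = v × T = 4.631 × 9125 = 42250 m
   = 42.3 km

42.3 km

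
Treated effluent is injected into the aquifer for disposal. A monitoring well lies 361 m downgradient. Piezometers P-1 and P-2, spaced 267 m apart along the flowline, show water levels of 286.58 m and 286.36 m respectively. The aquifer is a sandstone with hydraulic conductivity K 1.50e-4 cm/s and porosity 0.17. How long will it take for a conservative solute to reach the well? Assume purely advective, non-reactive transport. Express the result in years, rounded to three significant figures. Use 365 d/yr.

1570 years

Hydraulic gradient i = (286.58 − 286.36) / 267 = 0.22 / 267 = 8.240e-4
K = 1.50e-4 cm/s × 864 = 0.1296 m/d
q = Ki = 0.1296 × 8.240e-4 = 1.068e-4 m/d
Seepage velocity v = q / n = 1.068e-4 / 0.17 = 6.282e-4 m/d
t = L / v = 361 / 6.282e-4 = 574700 d
   = 574700 / 365 = 1570 yr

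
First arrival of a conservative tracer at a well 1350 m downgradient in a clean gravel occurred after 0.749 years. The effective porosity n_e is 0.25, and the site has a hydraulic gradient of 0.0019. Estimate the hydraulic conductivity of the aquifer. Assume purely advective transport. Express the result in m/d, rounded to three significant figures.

t = 0.749 years = 273.4 d
v = L / t = 1350 / 273.4 = 4.938 m/d
K = v · n / i = 4.938 × 0.25 / 0.0019 = 650 m/d

650 m/d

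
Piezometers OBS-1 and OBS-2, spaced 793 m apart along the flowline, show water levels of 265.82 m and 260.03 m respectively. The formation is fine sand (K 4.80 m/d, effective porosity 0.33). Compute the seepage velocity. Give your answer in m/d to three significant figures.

0.106 m/d

Hydraulic gradient i = (265.82 − 260.03) / 793 = 5.79 / 793 = 0.007301
Darcy flux q = K·i = 4.80 × 0.007301 = 0.03505 m/d
v_s = q/n_e = 0.03505/0.33 = 0.1062 m/d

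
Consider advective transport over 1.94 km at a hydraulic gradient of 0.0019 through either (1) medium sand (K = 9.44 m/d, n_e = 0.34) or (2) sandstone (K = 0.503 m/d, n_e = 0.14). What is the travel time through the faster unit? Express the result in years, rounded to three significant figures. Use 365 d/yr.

Unit 1 (medium sand): v = 9.44×0.0019/0.34 = 0.05275 m/d, t = 1940/0.05275 = 36780 d
Unit 2 (sandstone): v = 0.503×0.0019/0.14 = 0.006826 m/d, t = 1940/0.006826 = 284200 d
Faster: 36780 d / 365 = 101 yr

101 years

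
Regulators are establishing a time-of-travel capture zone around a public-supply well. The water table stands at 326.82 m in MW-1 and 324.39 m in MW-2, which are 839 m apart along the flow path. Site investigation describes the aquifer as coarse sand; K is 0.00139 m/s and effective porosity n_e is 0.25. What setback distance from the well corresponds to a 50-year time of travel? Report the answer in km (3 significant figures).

Hydraulic gradient i = (326.82 − 324.39) / 839 = 2.43 / 839 = 0.002896
K = 0.00139 m/s × 86400 s/d = 120.1 m/d
Darcy flux q = K·i = 120.1 × 0.002896 = 0.3478 m/d
v_s = q/n_e = 0.3478/0.25 = 1.391 m/d
T = 50 yr × 365 = 18250 d
L = v × T = 1.391 × 18250 = 25390 m
   = 25.4 km

25.4 km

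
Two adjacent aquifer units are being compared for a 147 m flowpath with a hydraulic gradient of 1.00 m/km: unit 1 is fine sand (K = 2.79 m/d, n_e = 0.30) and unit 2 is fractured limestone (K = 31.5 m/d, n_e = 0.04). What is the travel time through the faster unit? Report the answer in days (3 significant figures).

Unit 1 (fine sand): v = 2.79×0.0010/0.30 = 0.009300 m/d, t = 147/0.009300 = 15810 d
Unit 2 (fractured limestone): v = 31.5×0.0010/0.04 = 0.7875 m/d, t = 147/0.7875 = 186.7 d
Faster unit: t = 187 d

187 days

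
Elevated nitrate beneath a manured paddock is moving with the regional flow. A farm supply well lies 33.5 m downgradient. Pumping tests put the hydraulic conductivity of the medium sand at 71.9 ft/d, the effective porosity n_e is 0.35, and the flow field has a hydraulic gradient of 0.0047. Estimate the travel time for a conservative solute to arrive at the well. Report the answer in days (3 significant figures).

K = 71.9 ft/d × 0.3048 = 21.92 m/d
Specific discharge q = 21.92 × 0.0047 = 0.1030 m/d
v_s = q/n_e = 0.1030/0.35 = 0.2943 m/d
t = L / v = 33.5 / 0.2943 = 113.8 d

114 days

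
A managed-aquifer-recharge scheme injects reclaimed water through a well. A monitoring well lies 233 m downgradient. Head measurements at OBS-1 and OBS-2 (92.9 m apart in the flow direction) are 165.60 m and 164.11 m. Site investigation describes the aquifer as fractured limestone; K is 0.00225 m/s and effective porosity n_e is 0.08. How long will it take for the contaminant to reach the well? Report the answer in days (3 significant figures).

5.98 days

Hydraulic gradient i = (165.60 − 164.11) / 92.9 = 1.49 / 92.9 = 0.01604
K = 0.00225 m/s × 86400 s/d = 194.4 m/d
q = Ki = 194.4 × 0.01604 = 3.118 m/d
Seepage velocity v = q / n = 3.118 / 0.08 = 38.97 m/d
t = L / v = 233 / 38.97 = 5.978 d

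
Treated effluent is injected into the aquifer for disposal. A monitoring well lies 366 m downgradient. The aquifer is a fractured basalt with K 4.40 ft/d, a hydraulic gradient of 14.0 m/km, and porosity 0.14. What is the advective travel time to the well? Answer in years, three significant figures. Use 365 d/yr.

K = 4.40 ft/d × 0.3048 = 1.341 m/d
Specific discharge q = 1.341 × 0.014 = 0.01878 m/d
v_s = q/n_e = 0.01878/0.14 = 0.1341 m/d
t = L / v = 366 / 0.1341 = 2729 d
   = 2729 / 365 = 7.48 yr

7.48 years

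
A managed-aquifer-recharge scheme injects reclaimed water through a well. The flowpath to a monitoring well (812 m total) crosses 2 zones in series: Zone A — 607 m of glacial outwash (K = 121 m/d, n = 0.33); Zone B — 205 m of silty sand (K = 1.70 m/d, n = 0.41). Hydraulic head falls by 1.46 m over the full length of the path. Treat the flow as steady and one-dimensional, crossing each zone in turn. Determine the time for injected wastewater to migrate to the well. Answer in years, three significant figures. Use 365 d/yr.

Continuity: the same q passes through each zone, so ΔH = q·Σ(L_j/K_j) — the zones act as resistances in series.
Σ(L/K) = 607/121 + 205/1.70 = 5.017 + 120.6 = 125.6 d
q = ΔH / Σ(L/K) = 1.46 / 125.6 = 0.01162 m/d (same in every zone)
Zone A: v = q/n = 0.01162/0.33 = 0.03522 m/d → t_A = 607/0.03522 = 17230 d
Zone B: v = q/n = 0.01162/0.41 = 0.02835 m/d → t_B = 205/0.02835 = 7231 d
Total t = 17230 + 7231 = 24460 d
   = 24460 / 365 = 67.0 yr

67.0 years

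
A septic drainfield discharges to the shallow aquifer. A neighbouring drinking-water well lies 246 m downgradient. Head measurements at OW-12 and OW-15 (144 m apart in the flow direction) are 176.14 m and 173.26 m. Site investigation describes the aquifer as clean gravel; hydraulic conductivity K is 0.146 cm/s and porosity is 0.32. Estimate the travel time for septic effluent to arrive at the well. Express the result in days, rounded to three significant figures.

31.2 days

Hydraulic gradient i = (176.14 − 173.26) / 144 = 2.88 / 144 = 0.02000
K = 0.146 cm/s × 864 = 126.1 m/d
q = Ki = 126.1 × 0.02000 = 2.523 m/d
v_s = q/n_e = 2.523/0.32 = 7.884 m/d
t = L / v = 246 / 7.884 = 31.20 d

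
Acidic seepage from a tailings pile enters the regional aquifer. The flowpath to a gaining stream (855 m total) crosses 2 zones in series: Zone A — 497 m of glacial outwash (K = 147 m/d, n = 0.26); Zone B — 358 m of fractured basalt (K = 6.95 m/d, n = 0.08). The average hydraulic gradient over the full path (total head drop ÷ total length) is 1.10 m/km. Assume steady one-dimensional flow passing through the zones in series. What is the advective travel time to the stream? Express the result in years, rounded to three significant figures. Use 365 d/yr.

Continuity: the same q passes through each zone, so ΔH = q·Σ(L_j/K_j) — the zones act as resistances in series.
Σ(L/K) = 497/147 + 358/6.95 = 3.381 + 51.51 = 54.89 d
K_eq = L_total / Σ(L/K) = 855 / 54.89 = 15.58 m/d
q = K_eq · i = 15.58 × 0.0011 = 0.01713 m/d (same in every zone)
Zone A: v = q/n = 0.01713/0.26 = 0.06590 m/d → t_A = 497/0.06590 = 7542 d
Zone B: v = q/n = 0.01713/0.08 = 0.2142 m/d → t_B = 358/0.2142 = 1672 d
Total t = 7542 + 1672 = 9213 d
   = 9213 / 365 = 25.2 yr

25.2 years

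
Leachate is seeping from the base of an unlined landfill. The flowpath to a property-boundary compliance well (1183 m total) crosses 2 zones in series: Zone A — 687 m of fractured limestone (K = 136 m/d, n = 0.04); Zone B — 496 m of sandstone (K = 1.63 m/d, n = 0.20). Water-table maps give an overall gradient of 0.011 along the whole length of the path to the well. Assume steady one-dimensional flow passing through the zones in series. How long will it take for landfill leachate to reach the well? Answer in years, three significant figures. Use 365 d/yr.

Steady 1-D flow in series ⇒ the Darcy flux q is identical in every zone and the zone head losses add (resistances L/K in series).
Σ(L/K) = 687/136 + 496/1.63 = 5.051 + 304.3 = 309.3 d
K_eq = L_total / Σ(L/K) = 1183 / 309.3 = 3.824 m/d
q = K_eq · i = 3.824 × 0.011 = 0.04207 m/d (same in every zone)
Zone A: v = q/n = 0.04207/0.04 = 1.052 m/d → t_A = 687/1.052 = 653.3 d
Zone B: v = q/n = 0.04207/0.20 = 0.2103 m/d → t_B = 496/0.2103 = 2358 d
Total t = 653.3 + 2358 = 3011 d
   = 3011 / 365 = 8.25 yr

8.25 years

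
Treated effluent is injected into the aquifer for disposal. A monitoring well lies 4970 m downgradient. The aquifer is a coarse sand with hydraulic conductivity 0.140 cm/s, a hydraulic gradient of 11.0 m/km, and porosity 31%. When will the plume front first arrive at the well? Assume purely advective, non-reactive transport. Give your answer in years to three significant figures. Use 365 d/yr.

3.17 years

K = 0.140 cm/s × 864 = 121.0 m/d
Specific discharge q = 121.0 × 0.011 = 1.331 m/d
v_s = q/n_e = 1.331/0.31 = 4.292 m/d
t = L / v = 4970 / 4.292 = 1158 d
   = 1158 / 365 = 3.17 yr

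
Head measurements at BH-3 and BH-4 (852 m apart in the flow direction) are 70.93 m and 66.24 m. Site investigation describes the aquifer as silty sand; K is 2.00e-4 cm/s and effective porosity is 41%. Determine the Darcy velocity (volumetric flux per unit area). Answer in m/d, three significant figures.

Hydraulic gradient i = (70.93 − 66.24) / 852 = 4.69 / 852 = 0.005505
K = 2.00e-4 cm/s × 864 = 0.1728 m/d
Darcy flux q = K·i = 0.1728 × 0.005505 = 9.512e-4 m/d

9.51e-4 m/d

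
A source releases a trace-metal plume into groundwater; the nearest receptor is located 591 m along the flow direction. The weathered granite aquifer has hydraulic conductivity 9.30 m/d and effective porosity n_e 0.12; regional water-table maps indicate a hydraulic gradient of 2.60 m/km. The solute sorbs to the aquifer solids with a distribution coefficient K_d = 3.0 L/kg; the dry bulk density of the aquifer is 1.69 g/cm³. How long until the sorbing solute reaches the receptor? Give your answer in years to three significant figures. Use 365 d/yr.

348 years

q = Ki = 9.30 × 0.0026 = 0.02418 m/d
v_s = q/n_e = 0.02418/0.12 = 0.2015 m/d
Retardation R = 1 + ρ_b·K_d/n = 1 + 1.69×3.0/0.12 = 43.25
Contaminant velocity v_c = v/R = 0.2015/43.25 = 0.004659 m/d
t = L/v_c = 591/0.004659 = 126900 d
   = 126900/365 = 348 yr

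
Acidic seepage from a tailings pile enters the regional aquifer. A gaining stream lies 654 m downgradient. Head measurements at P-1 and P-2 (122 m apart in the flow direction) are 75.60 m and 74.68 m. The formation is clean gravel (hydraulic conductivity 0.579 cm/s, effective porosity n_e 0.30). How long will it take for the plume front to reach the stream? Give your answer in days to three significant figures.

52.0 days

Hydraulic gradient i = (75.60 − 74.68) / 122 = 0.92 / 122 = 0.007541
K = 0.579 cm/s × 864 = 500.3 m/d
Specific discharge q = 500.3 × 0.007541 = 3.772 m/d
v_s = q/n_e = 3.772/0.30 = 12.57 m/d
t = L / v = 654 / 12.57 = 52.01 d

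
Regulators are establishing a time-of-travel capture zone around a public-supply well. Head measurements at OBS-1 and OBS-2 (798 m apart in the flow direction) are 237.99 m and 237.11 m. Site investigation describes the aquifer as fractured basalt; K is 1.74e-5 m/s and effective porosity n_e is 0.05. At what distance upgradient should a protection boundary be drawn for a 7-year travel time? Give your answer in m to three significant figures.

Hydraulic gradient i = (237.99 − 237.11) / 798 = 0.88 / 798 = 0.001103
K = 1.74e-5 m/s × 86400 s/d = 1.503 m/d
q = Ki = 1.503 × 0.001103 = 0.001658 m/d
v = Ki/n = 1.503·0.001103/0.05 = 0.03316 m/d
T = 7 yr × 365 = 2555 d
L = v × T = 0.03316 × 2555 = 84.72 m

84.7 m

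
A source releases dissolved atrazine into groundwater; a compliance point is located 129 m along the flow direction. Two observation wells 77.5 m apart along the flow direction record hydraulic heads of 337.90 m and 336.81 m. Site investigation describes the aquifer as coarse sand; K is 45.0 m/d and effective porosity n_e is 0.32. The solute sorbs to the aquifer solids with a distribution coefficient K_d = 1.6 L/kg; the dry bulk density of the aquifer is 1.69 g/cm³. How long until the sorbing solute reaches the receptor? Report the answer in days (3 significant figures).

616 days

Hydraulic gradient i = (337.90 − 336.81) / 77.5 = 1.09 / 77.5 = 0.01406
Specific discharge q = 45.0 × 0.01406 = 0.6329 m/d
v_s = q/n_e = 0.6329/0.32 = 1.978 m/d
Retardation R = 1 + ρ_b·K_d/n = 1 + 1.69×1.6/0.32 = 9.450
Contaminant velocity v_c = v/R = 1.978/9.450 = 0.2093 m/d
t = L/v_c = 129/0.2093 = 616.4 d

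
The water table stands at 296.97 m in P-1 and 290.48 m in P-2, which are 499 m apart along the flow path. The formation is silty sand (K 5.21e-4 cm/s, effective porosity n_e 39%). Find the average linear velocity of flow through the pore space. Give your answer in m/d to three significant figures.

Hydraulic gradient i = (296.97 − 290.48) / 499 = 6.49 / 499 = 0.01301
K = 5.21e-4 cm/s × 864 = 0.4501 m/d
Specific discharge q = 0.4501 × 0.01301 = 0.005855 m/d
v = Ki/n = 0.4501·0.01301/0.39 = 0.01501 m/d

0.0150 m/d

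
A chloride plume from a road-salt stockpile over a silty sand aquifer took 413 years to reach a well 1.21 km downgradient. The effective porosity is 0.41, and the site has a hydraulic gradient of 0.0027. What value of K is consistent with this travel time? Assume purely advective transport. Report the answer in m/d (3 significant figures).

1.22 m/d

t = 413 years = 150700 d
L = 1.21 km = 1210 m
v = L / t = 1210 / 150700 = 0.008027 m/d
K = v · n / i = 0.008027 × 0.41 / 0.0027 = 1.22 m/d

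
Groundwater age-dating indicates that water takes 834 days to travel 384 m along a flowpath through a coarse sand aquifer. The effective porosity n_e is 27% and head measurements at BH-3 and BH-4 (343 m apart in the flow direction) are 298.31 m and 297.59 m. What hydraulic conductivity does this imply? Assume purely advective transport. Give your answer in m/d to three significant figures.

Hydraulic gradient i = (298.31 − 297.59) / 343 = 0.72 / 343 = 0.002099
v = L / t = 384 / 834 = 0.4604 m/d
K = v · n / i = 0.4604 × 0.27 / 0.002099 = 59.2 m/d

59.2 m/d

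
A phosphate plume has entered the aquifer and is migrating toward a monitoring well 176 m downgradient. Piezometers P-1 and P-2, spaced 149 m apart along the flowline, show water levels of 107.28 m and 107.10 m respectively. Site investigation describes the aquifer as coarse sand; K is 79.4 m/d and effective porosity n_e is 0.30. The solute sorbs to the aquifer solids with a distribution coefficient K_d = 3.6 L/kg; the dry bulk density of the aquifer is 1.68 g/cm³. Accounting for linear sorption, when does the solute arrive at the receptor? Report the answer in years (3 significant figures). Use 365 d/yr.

31.9 years

Hydraulic gradient i = (107.28 − 107.10) / 149 = 0.18 / 149 = 0.001208
q = Ki = 79.4 × 0.001208 = 0.09592 m/d
Average linear velocity = 0.09592 / 0.30 = 0.3197 m/d
Retardation R = 1 + ρ_b·K_d/n = 1 + 1.68×3.6/0.30 = 21.16
Contaminant velocity v_c = v/R = 0.3197/21.16 = 0.01511 m/d
t = L/v_c = 176/0.01511 = 11650 d
   = 11650/365 = 31.9 yr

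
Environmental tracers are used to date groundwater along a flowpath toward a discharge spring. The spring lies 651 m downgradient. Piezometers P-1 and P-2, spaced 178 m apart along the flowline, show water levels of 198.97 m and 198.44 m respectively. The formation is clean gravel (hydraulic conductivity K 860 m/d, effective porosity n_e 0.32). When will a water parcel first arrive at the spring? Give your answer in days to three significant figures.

81.4 days

Hydraulic gradient i = (198.97 − 198.44) / 178 = 0.53 / 178 = 0.002978
q = Ki = 860 × 0.002978 = 2.561 m/d
Seepage velocity v = q / n = 2.561 / 0.32 = 8.002 m/d
t = L / v = 651 / 8.002 = 81.35 d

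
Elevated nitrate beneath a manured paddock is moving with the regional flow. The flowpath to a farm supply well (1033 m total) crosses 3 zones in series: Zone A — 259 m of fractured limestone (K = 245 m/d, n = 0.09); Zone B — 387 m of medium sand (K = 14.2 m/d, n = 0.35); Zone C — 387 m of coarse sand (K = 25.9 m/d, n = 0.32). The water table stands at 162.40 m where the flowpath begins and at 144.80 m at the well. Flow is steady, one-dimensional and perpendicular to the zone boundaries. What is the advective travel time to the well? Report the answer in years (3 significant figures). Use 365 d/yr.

Total head drop ΔH = 162.40 − 144.80 = 17.60 m
Continuity: the same q passes through each zone, so ΔH = q·Σ(L_j/K_j) — the zones act as resistances in series.
Σ(L/K) = 259/245 + 387/14.2 + 387/25.9 = 1.057 + 27.25 + 14.94 = 43.25 d
q = ΔH / Σ(L/K) = 17.60 / 43.25 = 0.4069 m/d (same in every zone)
Zone A: v = q/n = 0.4069/0.09 = 4.521 m/d → t_A = 259/4.521 = 57.29 d
Zone B: v = q/n = 0.4069/0.35 = 1.163 m/d → t_B = 387/1.163 = 332.9 d
Zone C: v = q/n = 0.4069/0.32 = 1.272 m/d → t_C = 387/1.272 = 304.3 d
Total t = 57.29 + 332.9 + 304.3 = 694.5 d
   = 694.5 / 365 = 1.90 yr

1.90 years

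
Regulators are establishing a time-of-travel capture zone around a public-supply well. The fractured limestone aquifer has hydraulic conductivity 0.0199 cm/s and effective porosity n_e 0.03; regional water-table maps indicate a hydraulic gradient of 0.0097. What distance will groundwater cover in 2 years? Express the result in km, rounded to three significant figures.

4.06 km

K = 0.0199 cm/s × 864 = 17.19 m/d
Specific discharge q = 17.19 × 0.0097 = 0.1668 m/d
v = Ki/n = 17.19·0.0097/0.03 = 5.559 m/d
T = 2 yr × 365 = 730 d
L = v × T = 5.559 × 730 = 4058 m
   = 4.06 km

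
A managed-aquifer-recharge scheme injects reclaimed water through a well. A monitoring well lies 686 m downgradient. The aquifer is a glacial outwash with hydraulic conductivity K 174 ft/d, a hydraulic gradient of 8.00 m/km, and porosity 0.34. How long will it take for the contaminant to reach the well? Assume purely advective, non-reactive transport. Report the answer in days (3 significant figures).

550 days

K = 174 ft/d × 0.3048 = 53.04 m/d
Specific discharge q = 53.04 × 0.0080 = 0.4243 m/d
v_s = q/n_e = 0.4243/0.34 = 1.248 m/d
t = L / v = 686 / 1.248 = 549.7 d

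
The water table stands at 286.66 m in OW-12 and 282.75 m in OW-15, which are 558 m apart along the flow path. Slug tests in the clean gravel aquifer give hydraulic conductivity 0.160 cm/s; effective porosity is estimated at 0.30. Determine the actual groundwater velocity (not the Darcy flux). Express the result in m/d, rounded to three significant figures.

Hydraulic gradient i = (286.66 − 282.75) / 558 = 3.91 / 558 = 0.007007
K = 0.160 cm/s × 864 = 138.2 m/d
Specific discharge q = 138.2 × 0.007007 = 0.9687 m/d
Seepage velocity v = q / n = 0.9687 / 0.30 = 3.229 m/d

3.23 m/d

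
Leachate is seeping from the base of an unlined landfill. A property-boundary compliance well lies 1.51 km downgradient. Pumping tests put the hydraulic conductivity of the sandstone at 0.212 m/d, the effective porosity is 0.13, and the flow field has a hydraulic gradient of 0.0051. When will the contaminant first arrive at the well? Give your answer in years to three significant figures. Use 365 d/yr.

Specific discharge q = 0.212 × 0.0051 = 0.001081 m/d
Seepage velocity v = q / n = 0.001081 / 0.13 = 0.008317 m/d
L = 1.51 km = 1510 m
t = L / v = 1510 / 0.008317 = 181600 d
   = 181600 / 365 = 497 yr

497 years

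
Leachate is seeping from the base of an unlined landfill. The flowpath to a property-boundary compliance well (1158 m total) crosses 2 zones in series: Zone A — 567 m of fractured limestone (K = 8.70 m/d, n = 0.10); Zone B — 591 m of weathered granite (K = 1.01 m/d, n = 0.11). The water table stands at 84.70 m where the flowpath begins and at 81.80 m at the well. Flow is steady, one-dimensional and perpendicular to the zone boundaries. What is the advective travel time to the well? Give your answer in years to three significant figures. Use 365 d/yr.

74.8 years

Total head drop ΔH = 84.70 − 81.80 = 2.90 m
Steady 1-D flow in series ⇒ the Darcy flux q is identical in every zone and the zone head losses add (resistances L/K in series).
Σ(L/K) = 567/8.70 + 591/1.01 = 65.17 + 585.1 = 650.3 d
q = ΔH / Σ(L/K) = 2.90 / 650.3 = 0.004459 m/d (same in every zone)
Zone A: v = q/n = 0.004459/0.10 = 0.04459 m/d → t_A = 567/0.04459 = 12710 d
Zone B: v = q/n = 0.004459/0.11 = 0.04054 m/d → t_B = 591/0.04054 = 14580 d
Total t = 12710 + 14580 = 27290 d
   = 27290 / 365 = 74.8 yr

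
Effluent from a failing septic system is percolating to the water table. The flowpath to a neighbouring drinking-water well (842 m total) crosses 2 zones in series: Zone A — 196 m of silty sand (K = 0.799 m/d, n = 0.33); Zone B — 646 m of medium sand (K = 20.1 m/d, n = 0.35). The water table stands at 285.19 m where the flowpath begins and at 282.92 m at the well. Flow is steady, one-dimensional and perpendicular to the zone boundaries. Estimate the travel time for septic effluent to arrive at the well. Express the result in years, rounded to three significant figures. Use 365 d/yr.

97.4 years

Total head drop ΔH = 285.19 − 282.92 = 2.27 m
Steady 1-D flow in series ⇒ the Darcy flux q is identical in every zone and the zone head losses add (resistances L/K in series).
Σ(L/K) = 196/0.799 + 646/20.1 = 245.3 + 32.14 = 277.4 d
q = ΔH / Σ(L/K) = 2.27 / 277.4 = 0.008182 m/d (same in every zone)
Zone A: v = q/n = 0.008182/0.33 = 0.02479 m/d → t_A = 196/0.02479 = 7905 d
Zone B: v = q/n = 0.008182/0.35 = 0.02338 m/d → t_B = 646/0.02338 = 27630 d
Total t = 7905 + 27630 = 35540 d
   = 35540 / 365 = 97.4 yr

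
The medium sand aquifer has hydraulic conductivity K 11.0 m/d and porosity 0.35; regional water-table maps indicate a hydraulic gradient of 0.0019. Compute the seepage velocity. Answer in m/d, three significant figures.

0.0597 m/d

Specific discharge q = 11.0 × 0.0019 = 0.02090 m/d
v_s = q/n_e = 0.02090/0.35 = 0.05971 m/d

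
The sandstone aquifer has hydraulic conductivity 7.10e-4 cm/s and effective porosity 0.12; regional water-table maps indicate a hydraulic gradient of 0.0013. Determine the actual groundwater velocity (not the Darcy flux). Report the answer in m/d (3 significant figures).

0.00665 m/d

K = 7.10e-4 cm/s × 864 = 0.6134 m/d
Darcy flux q = K·i = 0.6134 × 0.0013 = 7.975e-4 m/d
Average linear velocity = 7.975e-4 / 0.12 = 0.006646 m/d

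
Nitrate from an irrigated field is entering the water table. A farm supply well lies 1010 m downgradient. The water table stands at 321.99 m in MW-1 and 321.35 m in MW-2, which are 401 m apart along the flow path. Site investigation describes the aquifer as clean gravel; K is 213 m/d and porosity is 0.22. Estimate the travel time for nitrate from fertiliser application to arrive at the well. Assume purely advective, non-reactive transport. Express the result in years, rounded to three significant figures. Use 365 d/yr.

Hydraulic gradient i = (321.99 − 321.35) / 401 = 0.64 / 401 = 0.001596
Darcy flux q = K·i = 213 × 0.001596 = 0.3400 m/d
Seepage velocity v = q / n = 0.3400 / 0.22 = 1.545 m/d
t = L / v = 1010 / 1.545 = 653.6 d
   = 653.6 / 365 = 1.79 yr

1.79 years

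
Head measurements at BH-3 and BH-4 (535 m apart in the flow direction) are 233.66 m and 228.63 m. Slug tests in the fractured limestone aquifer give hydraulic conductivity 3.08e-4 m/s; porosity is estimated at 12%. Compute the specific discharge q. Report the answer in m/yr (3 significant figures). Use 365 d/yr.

Hydraulic gradient i = (233.66 − 228.63) / 535 = 5.03 / 535 = 0.009402
K = 3.08e-4 m/s × 86400 s/d = 26.61 m/d
q = Ki = 26.61 × 0.009402 = 0.2502 m/d
   = 0.2502 × 365 = 91.3 m/yr

91.3 m/yr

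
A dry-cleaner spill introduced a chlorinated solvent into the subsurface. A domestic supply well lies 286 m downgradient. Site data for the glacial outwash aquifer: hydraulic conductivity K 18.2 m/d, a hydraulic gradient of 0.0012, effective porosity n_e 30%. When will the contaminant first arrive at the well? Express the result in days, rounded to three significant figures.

Specific discharge q = 18.2 × 0.0012 = 0.02184 m/d
Average linear velocity = 0.02184 / 0.30 = 0.07280 m/d
t = L / v = 286 / 0.07280 = 3929 d

3930 days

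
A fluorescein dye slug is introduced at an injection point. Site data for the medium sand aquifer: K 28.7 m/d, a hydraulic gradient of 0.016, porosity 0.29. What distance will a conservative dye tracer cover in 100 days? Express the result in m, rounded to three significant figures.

158 m

Darcy flux q = K·i = 28.7 × 0.016 = 0.4592 m/d
Seepage velocity v = q / n = 0.4592 / 0.29 = 1.583 m/d
L = v × T = 1.583 × 100 = 158.3 m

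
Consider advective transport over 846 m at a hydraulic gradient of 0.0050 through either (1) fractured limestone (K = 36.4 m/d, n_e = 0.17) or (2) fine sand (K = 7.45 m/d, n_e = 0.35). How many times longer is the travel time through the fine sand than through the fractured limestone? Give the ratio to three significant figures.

10.1

Unit 1 (fractured limestone): v = 36.4×0.0050/0.17 = 1.071 m/d, t = 846/1.071 = 790.2 d
Unit 2 (fine sand): v = 7.45×0.0050/0.35 = 0.1064 m/d, t = 846/0.1064 = 7949 d
t(fine sand) / t(fractured limestone) = 7949/790.2 = 10.1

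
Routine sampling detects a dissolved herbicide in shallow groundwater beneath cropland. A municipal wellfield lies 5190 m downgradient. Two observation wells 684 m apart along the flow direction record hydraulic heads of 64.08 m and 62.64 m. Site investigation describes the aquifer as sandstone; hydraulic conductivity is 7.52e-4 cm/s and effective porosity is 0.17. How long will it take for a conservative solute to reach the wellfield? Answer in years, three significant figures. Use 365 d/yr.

Hydraulic gradient i = (64.08 − 62.64) / 684 = 1.44 / 684 = 0.002105
K = 7.52e-4 cm/s × 864 = 0.6497 m/d
Darcy flux q = K·i = 0.6497 × 0.002105 = 0.001368 m/d
Average linear velocity = 0.001368 / 0.17 = 0.008046 m/d
t = L / v = 5190 / 0.008046 = 645000 d
   = 645000 / 365 = 1770 yr

1770 years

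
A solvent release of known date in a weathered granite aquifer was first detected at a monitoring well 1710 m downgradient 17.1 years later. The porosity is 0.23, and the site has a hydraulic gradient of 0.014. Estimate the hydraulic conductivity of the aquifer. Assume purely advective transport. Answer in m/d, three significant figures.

t = 17.1 years = 6242 d
v = L / t = 1710 / 6242 = 0.2740 m/d
K = v · n / i = 0.2740 × 0.23 / 0.014 = 4.50 m/d

4.50 m/d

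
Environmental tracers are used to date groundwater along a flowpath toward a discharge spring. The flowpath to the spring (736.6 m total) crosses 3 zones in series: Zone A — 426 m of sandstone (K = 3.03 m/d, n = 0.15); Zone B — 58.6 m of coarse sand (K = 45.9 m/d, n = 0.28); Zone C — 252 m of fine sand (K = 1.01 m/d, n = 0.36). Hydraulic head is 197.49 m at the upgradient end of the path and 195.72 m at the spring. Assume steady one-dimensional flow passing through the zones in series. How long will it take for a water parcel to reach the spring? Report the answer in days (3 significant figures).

37800 days

Total head drop ΔH = 197.49 − 195.72 = 1.77 m
Steady 1-D flow in series ⇒ the Darcy flux q is identical in every zone and the zone head losses add (resistances L/K in series).
Σ(L/K) = 426/3.03 + 58.6/45.9 + 252/1.01 = 140.6 + 1.277 + 249.5 = 391.4 d
q = ΔH / Σ(L/K) = 1.77 / 391.4 = 0.004523 m/d (same in every zone)
Zone A: v = q/n = 0.004523/0.15 = 0.03015 m/d → t_A = 426/0.03015 = 14130 d
Zone B: v = q/n = 0.004523/0.28 = 0.01615 m/d → t_B = 58.6/0.01615 = 3628 d
Zone C: v = q/n = 0.004523/0.36 = 0.01256 m/d → t_C = 252/0.01256 = 20060 d
Total t = 14130 + 3628 + 20060 = 37820 d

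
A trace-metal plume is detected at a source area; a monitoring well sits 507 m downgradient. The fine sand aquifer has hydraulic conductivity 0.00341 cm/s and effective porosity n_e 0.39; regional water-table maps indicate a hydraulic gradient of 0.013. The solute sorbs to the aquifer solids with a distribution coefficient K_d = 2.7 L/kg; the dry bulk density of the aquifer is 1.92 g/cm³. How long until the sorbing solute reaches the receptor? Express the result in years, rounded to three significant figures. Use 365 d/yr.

202 years

K = 0.00341 cm/s × 864 = 2.946 m/d
Darcy flux q = K·i = 2.946 × 0.013 = 0.03830 m/d
v_s = q/n_e = 0.03830/0.39 = 0.09821 m/d
Retardation R = 1 + ρ_b·K_d/n = 1 + 1.92×2.7/0.39 = 14.29
Contaminant velocity v_c = v/R = 0.09821/14.29 = 0.006871 m/d
t = L/v_c = 507/0.006871 = 73780 d
   = 73780/365 = 202 yr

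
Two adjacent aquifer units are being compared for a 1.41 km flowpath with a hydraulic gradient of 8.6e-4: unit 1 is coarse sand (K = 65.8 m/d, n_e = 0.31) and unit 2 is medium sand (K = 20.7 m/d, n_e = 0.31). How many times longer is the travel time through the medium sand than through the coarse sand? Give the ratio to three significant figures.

Unit 1 (coarse sand): v = 65.8×8.6e-4/0.31 = 0.1825 m/d, t = 1410/0.1825 = 7724 d
Unit 2 (medium sand): v = 20.7×8.6e-4/0.31 = 0.05743 m/d, t = 1410/0.05743 = 24550 d
t(medium sand) / t(coarse sand) = 24550/7724 = 3.18

3.18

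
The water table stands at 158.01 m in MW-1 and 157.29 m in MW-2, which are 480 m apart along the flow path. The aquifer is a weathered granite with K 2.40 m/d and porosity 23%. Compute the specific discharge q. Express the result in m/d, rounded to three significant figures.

0.00360 m/d

Hydraulic gradient i = (158.01 − 157.29) / 480 = 0.72 / 480 = 0.001500
q = Ki = 2.40 × 0.001500 = 0.003600 m/d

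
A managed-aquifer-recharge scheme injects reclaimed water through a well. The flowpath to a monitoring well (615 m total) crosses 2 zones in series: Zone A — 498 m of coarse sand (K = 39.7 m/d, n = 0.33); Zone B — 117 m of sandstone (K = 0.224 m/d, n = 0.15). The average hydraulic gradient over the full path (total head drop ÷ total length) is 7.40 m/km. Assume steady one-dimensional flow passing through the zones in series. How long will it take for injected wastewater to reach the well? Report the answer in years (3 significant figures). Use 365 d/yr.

Continuity: the same q passes through each zone, so ΔH = q·Σ(L_j/K_j) — the zones act as resistances in series.
Σ(L/K) = 498/39.7 + 117/0.224 = 12.54 + 522.3 = 534.9 d
K_eq = L_total / Σ(L/K) = 615 / 534.9 = 1.150 m/d
q = K_eq · i = 1.150 × 0.0074 = 0.008509 m/d (same in every zone)
Zone A: v = q/n = 0.008509/0.33 = 0.02578 m/d → t_A = 498/0.02578 = 19310 d
Zone B: v = q/n = 0.008509/0.15 = 0.05672 m/d → t_B = 117/0.05672 = 2063 d
Total t = 19310 + 2063 = 21380 d
   = 21380 / 365 = 58.6 yr

58.6 years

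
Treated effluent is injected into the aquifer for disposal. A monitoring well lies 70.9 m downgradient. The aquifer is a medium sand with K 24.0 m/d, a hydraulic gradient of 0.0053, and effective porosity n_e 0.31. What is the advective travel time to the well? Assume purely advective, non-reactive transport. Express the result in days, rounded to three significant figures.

q = Ki = 24.0 × 0.0053 = 0.1272 m/d
Average linear velocity = 0.1272 / 0.31 = 0.4103 m/d
t = L / v = 70.9 / 0.4103 = 172.8 d

173 days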